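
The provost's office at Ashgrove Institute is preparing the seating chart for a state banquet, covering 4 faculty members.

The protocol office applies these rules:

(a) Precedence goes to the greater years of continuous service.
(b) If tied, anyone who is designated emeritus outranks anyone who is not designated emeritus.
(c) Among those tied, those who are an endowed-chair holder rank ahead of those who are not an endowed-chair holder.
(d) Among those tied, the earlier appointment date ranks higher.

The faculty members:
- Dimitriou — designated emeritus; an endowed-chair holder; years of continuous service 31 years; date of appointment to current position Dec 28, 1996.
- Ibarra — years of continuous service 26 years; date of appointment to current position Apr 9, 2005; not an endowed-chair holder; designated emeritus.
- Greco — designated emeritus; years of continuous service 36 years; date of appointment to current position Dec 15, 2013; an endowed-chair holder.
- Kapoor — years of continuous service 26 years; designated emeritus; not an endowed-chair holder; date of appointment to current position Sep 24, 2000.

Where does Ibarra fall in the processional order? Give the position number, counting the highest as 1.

4

By years of continuous service (higher first): Greco (36 years); then Dimitriou (31 years); then Kapoor and Ibarra (both 26 years).
Kapoor and Ibarra are each designated emeritus, so the next rule applies.
Kapoor and Ibarra are each not an endowed-chair holder, so the next rule applies.
Among Kapoor and Ibarra, by date of appointment to current position (earlier first): Kapoor (Sep 24, 2000) before Ibarra (Apr 9, 2005).
Order: Greco, Dimitriou, Kapoor, Ibarra. So position 4.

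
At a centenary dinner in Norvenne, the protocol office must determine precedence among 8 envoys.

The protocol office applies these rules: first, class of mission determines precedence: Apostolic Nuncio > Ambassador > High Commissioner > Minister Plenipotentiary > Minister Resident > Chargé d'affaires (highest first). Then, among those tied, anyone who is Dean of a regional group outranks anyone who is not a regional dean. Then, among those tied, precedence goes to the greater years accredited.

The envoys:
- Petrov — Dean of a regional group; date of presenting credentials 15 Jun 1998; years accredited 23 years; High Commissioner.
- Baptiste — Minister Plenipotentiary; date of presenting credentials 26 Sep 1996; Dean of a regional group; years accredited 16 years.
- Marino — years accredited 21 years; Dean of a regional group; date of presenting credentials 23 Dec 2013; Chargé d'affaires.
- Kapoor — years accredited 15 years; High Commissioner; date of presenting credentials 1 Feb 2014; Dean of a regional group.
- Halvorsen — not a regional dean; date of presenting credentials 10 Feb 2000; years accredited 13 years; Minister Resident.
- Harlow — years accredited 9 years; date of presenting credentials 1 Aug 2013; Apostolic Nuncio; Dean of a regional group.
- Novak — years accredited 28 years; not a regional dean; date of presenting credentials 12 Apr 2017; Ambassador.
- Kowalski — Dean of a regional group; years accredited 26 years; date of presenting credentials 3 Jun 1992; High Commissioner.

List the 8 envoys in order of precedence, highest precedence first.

Harlow, Novak, Kowalski, Petrov, Kapoor, Baptiste, Halvorsen, Marino

By class of mission: Harlow (Apostolic Nuncio); then Novak (Ambassador); then Kowalski, Petrov and Kapoor (High Commissioner); then Baptiste (Minister Plenipotentiary); then Halvorsen (Minister Resident); then Marino (Chargé d'affaires).
Kowalski, Petrov and Kapoor are each Dean of a regional group, so the next rule applies.
Among Kowalski, Petrov and Kapoor, by years accredited (higher first): Kowalski (26 years) before Petrov (23 years) before Kapoor (15 years).
Full order: Harlow, Novak, Kowalski, Petrov, Kapoor, Baptiste, Halvorsen, Marino.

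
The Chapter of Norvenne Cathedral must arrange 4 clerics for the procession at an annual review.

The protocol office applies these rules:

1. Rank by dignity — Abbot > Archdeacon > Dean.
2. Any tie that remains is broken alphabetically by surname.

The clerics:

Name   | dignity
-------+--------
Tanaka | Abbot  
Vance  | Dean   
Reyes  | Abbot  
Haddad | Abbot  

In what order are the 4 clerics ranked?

Haddad, Reyes, Tanaka, Vance

By dignity: Haddad, Reyes and Tanaka (Abbot); then Vance (Dean).
Among Haddad, Reyes and Tanaka, alphabetically by surname: Haddad before Reyes before Tanaka.
Full order: Haddad, Reyes, Tanaka, Vance.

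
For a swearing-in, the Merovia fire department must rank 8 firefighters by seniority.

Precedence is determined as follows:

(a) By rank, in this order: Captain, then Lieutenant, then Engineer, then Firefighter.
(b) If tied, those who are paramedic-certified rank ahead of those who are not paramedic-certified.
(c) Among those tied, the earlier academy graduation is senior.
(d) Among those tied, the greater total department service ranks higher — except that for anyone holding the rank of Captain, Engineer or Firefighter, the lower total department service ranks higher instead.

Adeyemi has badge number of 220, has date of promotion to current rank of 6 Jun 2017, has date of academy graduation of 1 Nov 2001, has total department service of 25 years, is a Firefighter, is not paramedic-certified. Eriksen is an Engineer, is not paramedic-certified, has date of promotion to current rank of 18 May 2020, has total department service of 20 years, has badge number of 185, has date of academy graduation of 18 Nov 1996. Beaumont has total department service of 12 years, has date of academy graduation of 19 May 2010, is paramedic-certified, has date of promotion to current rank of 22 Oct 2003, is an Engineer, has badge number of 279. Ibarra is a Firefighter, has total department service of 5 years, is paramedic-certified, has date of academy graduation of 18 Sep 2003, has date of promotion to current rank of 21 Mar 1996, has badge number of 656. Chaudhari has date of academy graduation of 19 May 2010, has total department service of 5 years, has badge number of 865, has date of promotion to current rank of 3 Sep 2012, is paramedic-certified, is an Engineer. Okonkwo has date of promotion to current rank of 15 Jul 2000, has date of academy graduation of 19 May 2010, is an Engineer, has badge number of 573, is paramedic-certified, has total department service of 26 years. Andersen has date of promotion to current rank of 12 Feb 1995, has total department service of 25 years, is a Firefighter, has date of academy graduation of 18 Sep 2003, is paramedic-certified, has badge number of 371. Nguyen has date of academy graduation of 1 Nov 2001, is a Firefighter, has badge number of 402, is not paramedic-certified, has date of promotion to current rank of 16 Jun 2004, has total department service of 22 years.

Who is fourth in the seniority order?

Eriksen

By rank: Chaudhari, Beaumont, Okonkwo and Eriksen (Engineer); then Ibarra, Andersen, Nguyen and Adeyemi (Firefighter).
Among Chaudhari, Beaumont, Okonkwo and Eriksen, paramedic-certified before not paramedic-certified: Chaudhari, Beaumont and Okonkwo (paramedic-certified) before Eriksen (not paramedic-certified).
Chaudhari, Beaumont and Okonkwo all have date of academy graduation 19 May 2010, so the next rule applies.
Among Chaudhari, Beaumont and Okonkwo, by total department service (lower first) (reversed rule for this group): Chaudhari (5 years) before Beaumont (12 years) before Okonkwo (26 years).
Among Ibarra, Andersen, Nguyen and Adeyemi, paramedic-certified before not paramedic-certified: Ibarra and Andersen (paramedic-certified) before Nguyen and Adeyemi (not paramedic-certified).
Ibarra and Andersen both have date of academy graduation 18 Sep 2003, so the next rule applies.
Among Ibarra and Andersen, by total department service (lower first) (reversed rule for this group): Ibarra (5 years) before Andersen (25 years).
Nguyen and Adeyemi both have date of academy graduation 1 Nov 2001, so the next rule applies.
Among Nguyen and Adeyemi, by total department service (lower first) (reversed rule for this group): Nguyen (22 years) before Adeyemi (25 years).
Order: Chaudhari, Beaumont, Okonkwo, Eriksen, Ibarra, Andersen, Nguyen, Adeyemi.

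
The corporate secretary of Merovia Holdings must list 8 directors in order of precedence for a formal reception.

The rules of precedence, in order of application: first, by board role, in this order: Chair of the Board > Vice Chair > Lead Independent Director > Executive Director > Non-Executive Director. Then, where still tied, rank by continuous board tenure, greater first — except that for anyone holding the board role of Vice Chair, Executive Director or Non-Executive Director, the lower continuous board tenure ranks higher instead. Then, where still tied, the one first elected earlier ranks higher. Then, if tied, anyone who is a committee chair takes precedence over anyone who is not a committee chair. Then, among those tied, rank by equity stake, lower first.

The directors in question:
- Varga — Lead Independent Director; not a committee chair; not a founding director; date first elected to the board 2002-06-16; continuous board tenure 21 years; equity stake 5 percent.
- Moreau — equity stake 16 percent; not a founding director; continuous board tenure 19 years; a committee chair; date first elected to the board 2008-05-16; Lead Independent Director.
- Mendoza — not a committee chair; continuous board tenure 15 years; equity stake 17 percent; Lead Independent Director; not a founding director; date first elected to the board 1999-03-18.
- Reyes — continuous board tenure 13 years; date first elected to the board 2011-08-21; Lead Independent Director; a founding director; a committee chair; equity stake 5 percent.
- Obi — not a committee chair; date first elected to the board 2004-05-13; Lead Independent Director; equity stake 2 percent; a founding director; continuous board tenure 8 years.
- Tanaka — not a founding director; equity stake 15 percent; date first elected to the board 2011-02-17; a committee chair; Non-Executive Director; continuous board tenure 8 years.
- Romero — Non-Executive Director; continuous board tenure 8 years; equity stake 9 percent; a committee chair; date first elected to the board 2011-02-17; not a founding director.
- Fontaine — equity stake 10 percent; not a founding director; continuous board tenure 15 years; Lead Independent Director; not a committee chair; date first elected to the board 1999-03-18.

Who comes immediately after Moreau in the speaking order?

By board role: Varga, Moreau, Fontaine, Mendoza, Reyes and Obi (Lead Independent Director); then Romero and Tanaka (Non-Executive Director).
Among Varga, Moreau, Fontaine, Mendoza, Reyes and Obi, by continuous board tenure (higher first): Varga (21 years) before Moreau (19 years) before Fontaine and Mendoza (15 years) before Reyes (13 years) before Obi (8 years).
Fontaine and Mendoza both have date first elected to the board 1999-03-18, so the next rule applies.
Fontaine and Mendoza are each not a committee chair, so the next rule applies.
Among Fontaine and Mendoza, by equity stake (lower first): Fontaine (10 percent) before Mendoza (17 percent).
Romero and Tanaka both have continuous board tenure 8 years, so the next rule applies.
Romero and Tanaka both have date first elected to the board 2011-02-17, so the next rule applies.
Romero and Tanaka are each a committee chair, so the next rule applies.
Among Romero and Tanaka, by equity stake (lower first): Romero (9 percent) before Tanaka (15 percent).
Order: Varga, Moreau, Fontaine, Mendoza, Reyes, Obi, Romero, Tanaka.

Fontaine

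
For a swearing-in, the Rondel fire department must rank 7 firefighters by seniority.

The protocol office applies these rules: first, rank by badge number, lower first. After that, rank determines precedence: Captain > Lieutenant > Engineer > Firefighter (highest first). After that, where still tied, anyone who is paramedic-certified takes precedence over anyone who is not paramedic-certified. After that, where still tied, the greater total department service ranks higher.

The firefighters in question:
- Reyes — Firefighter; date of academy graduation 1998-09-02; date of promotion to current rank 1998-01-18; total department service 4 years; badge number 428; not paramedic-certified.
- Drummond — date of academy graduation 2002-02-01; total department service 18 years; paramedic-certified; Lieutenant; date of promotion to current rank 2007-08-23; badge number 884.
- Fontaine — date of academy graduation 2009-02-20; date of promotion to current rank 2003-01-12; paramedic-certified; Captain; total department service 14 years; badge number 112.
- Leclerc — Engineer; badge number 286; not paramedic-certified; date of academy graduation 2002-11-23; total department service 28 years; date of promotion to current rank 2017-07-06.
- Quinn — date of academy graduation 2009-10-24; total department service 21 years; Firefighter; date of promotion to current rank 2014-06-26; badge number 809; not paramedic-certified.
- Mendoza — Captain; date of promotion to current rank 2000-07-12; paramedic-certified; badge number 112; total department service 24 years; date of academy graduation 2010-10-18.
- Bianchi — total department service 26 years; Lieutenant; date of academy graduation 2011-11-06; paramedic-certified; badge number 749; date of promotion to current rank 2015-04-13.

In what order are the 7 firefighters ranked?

By badge number (lower first): Mendoza and Fontaine (both 112); then Leclerc (286); then Reyes (428); then Bianchi (749); then Quinn (809); then Drummond (884).
Mendoza and Fontaine are each Captain, so the next rule applies.
Mendoza and Fontaine are each paramedic-certified, so the next rule applies.
Among Mendoza and Fontaine, by total department service (higher first): Mendoza (24 years) before Fontaine (14 years).
Full order: Mendoza, Fontaine, Leclerc, Reyes, Bianchi, Quinn, Drummond.

Mendoza, Fontaine, Leclerc, Reyes, Bianchi, Quinn, Drummond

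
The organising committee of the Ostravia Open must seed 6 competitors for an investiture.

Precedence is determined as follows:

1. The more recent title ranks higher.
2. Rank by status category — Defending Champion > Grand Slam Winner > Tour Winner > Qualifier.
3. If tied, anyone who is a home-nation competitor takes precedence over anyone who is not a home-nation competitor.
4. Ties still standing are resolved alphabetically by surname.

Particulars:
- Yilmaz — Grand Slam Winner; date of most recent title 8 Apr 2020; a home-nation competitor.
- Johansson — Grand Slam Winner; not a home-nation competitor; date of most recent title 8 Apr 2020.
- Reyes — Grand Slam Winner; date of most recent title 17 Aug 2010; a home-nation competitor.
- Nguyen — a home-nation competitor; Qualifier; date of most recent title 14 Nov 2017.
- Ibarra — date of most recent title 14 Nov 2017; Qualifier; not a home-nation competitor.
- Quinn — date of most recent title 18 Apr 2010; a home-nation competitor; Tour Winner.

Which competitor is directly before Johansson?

By date of most recent title (later first): Yilmaz and Johansson (both 8 Apr 2020); then Nguyen and Ibarra (both 14 Nov 2017); then Reyes (17 Aug 2010); then Quinn (18 Apr 2010).
Yilmaz and Johansson are each Grand Slam Winner, so the next rule applies.
Among Yilmaz and Johansson, a home-nation competitor before not a home-nation competitor: Yilmaz (a home-nation competitor) before Johansson (not a home-nation competitor).
Nguyen and Ibarra are each Qualifier, so the next rule applies.
Among Nguyen and Ibarra, a home-nation competitor before not a home-nation competitor: Nguyen (a home-nation competitor) before Ibarra (not a home-nation competitor).
Order: Yilmaz, Johansson, Nguyen, Ibarra, Reyes, Quinn.

Yilmaz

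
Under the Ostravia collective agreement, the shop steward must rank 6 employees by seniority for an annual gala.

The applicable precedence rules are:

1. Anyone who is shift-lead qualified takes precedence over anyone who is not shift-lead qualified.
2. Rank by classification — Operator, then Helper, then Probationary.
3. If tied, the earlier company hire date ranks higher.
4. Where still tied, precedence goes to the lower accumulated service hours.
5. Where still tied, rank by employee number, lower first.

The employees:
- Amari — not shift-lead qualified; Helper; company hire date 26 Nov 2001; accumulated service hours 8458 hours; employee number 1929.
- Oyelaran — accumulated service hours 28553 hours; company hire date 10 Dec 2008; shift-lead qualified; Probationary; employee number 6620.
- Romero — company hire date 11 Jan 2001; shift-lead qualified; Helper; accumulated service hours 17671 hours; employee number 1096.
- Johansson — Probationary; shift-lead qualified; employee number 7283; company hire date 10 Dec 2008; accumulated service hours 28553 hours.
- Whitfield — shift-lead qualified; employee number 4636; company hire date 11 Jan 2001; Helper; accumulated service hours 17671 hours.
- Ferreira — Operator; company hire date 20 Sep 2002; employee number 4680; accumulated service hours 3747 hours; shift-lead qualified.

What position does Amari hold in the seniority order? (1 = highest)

6

By the first rule: Ferreira, Romero, Whitfield, Oyelaran and Johansson (each shift-lead qualified); then Amari (not shift-lead qualified).
Among Ferreira, Romero, Whitfield, Oyelaran and Johansson, by classification: Ferreira (Operator) before Romero and Whitfield (Helper) before Oyelaran and Johansson (Probationary).
Romero and Whitfield both have company hire date 11 Jan 2001, so the next rule applies.
Romero and Whitfield both have accumulated service hours 17671 hours, so the next rule applies.
Among Romero and Whitfield, by employee number (lower first): Romero (1096) before Whitfield (4636).
Oyelaran and Johansson both have company hire date 10 Dec 2008, so the next rule applies.
Oyelaran and Johansson both have accumulated service hours 28553 hours, so the next rule applies.
Among Oyelaran and Johansson, by employee number (lower first): Oyelaran (6620) before Johansson (7283).
Order: Ferreira, Romero, Whitfield, Oyelaran, Johansson, Amari. So position 6.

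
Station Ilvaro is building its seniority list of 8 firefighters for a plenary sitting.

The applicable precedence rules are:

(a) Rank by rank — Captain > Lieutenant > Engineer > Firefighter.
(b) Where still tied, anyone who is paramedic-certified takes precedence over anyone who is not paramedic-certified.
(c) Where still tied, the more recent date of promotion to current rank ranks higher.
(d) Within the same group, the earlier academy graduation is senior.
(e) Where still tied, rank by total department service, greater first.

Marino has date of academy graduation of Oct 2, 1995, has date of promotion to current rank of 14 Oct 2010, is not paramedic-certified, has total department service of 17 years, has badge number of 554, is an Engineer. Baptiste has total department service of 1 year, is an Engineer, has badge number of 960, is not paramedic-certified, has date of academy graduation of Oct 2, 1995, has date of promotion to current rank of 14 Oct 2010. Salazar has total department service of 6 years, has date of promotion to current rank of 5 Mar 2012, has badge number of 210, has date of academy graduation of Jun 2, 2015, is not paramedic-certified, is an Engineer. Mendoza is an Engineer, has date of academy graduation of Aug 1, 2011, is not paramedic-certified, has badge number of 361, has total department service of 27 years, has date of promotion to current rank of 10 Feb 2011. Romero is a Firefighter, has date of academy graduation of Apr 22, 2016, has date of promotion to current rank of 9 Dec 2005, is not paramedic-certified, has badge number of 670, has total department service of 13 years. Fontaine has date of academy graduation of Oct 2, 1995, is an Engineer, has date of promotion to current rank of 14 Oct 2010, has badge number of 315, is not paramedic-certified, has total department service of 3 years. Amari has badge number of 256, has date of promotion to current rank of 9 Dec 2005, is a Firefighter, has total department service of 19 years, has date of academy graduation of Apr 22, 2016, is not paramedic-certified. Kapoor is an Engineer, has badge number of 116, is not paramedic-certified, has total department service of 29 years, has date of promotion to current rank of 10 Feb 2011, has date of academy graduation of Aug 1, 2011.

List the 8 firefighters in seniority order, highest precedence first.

Salazar, Kapoor, Mendoza, Marino, Fontaine, Baptiste, Amari, Romero

By rank: Salazar, Kapoor, Mendoza, Marino, Fontaine and Baptiste (Engineer); then Amari and Romero (Firefighter).
Salazar, Kapoor, Mendoza, Marino, Fontaine and Baptiste are each not paramedic-certified, so the next rule applies.
Among Salazar, Kapoor, Mendoza, Marino, Fontaine and Baptiste, by date of promotion to current rank (later first): Salazar (5 Mar 2012) before Kapoor and Mendoza (10 Feb 2011) before Marino, Fontaine and Baptiste (14 Oct 2010).
Kapoor and Mendoza both have date of academy graduation Aug 1, 2011, so the next rule applies.
Among Kapoor and Mendoza, by total department service (higher first): Kapoor (29 years) before Mendoza (27 years).
Marino, Fontaine and Baptiste all have date of academy graduation Oct 2, 1995, so the next rule applies.
Among Marino, Fontaine and Baptiste, by total department service (higher first): Marino (17 years) before Fontaine (3 years) before Baptiste (1 year).
Amari and Romero are each not paramedic-certified, so the next rule applies.
Amari and Romero both have date of promotion to current rank 9 Dec 2005, so the next rule applies.
Amari and Romero both have date of academy graduation Apr 22, 2016, so the next rule applies.
Among Amari and Romero, by total department service (higher first): Amari (19 years) before Romero (13 years).
Full order: Salazar, Kapoor, Mendoza, Marino, Fontaine, Baptiste, Amari, Romero.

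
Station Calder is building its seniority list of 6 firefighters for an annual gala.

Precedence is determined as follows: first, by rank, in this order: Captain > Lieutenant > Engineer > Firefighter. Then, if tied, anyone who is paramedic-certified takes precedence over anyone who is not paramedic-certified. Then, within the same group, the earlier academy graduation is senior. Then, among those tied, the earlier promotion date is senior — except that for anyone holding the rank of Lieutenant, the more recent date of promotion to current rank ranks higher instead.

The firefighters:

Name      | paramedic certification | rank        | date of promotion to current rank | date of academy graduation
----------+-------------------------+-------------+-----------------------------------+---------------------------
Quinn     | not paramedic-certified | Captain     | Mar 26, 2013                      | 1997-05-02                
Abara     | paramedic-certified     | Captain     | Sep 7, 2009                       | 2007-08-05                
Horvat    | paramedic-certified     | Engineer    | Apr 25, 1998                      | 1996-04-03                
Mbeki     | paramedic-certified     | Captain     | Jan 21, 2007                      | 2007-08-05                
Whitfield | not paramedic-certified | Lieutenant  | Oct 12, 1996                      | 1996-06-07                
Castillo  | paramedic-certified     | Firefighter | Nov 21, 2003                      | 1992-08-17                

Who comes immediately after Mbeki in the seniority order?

Abara

By rank: Mbeki, Abara and Quinn (Captain); then Whitfield (Lieutenant); then Horvat (Engineer); then Castillo (Firefighter).
Among Mbeki, Abara and Quinn, paramedic-certified before not paramedic-certified: Mbeki and Abara (paramedic-certified) before Quinn (not paramedic-certified).
Mbeki and Abara both have date of academy graduation 2007-08-05, so the next rule applies.
Among Mbeki and Abara, by date of promotion to current rank (earlier first): Mbeki (Jan 21, 2007) before Abara (Sep 7, 2009).
Order: Mbeki, Abara, Quinn, Whitfield, Horvat, Castillo.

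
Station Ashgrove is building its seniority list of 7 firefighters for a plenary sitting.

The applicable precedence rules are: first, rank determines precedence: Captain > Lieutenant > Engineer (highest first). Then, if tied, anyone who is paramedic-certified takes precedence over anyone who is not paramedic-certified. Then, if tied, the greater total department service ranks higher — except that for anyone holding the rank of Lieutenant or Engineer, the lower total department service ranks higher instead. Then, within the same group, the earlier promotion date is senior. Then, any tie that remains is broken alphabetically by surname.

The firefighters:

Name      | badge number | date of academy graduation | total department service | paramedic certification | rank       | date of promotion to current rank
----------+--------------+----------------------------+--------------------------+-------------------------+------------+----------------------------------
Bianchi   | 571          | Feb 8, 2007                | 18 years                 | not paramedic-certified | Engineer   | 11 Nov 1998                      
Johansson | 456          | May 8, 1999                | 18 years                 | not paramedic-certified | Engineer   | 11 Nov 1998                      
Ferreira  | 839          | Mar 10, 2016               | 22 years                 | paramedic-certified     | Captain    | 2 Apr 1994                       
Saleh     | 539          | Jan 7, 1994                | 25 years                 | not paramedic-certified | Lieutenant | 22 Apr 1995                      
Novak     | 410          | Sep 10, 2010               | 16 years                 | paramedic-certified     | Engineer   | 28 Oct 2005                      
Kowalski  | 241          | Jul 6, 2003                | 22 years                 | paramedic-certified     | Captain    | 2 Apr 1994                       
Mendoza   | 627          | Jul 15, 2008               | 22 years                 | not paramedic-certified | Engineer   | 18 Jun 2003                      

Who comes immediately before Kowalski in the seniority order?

By rank: Ferreira and Kowalski (Captain); then Saleh (Lieutenant); then Novak, Bianchi, Johansson and Mendoza (Engineer).
Ferreira and Kowalski are each paramedic-certified, so the next rule applies.
Ferreira and Kowalski both have total department service 22 years, so the next rule applies.
Ferreira and Kowalski both have date of promotion to current rank 2 Apr 1994, so the next rule applies.
Among Ferreira and Kowalski, alphabetically by surname: Ferreira before Kowalski.
Among Novak, Bianchi, Johansson and Mendoza, paramedic-certified before not paramedic-certified: Novak (paramedic-certified) before Bianchi, Johansson and Mendoza (not paramedic-certified).
Among Bianchi, Johansson and Mendoza, by total department service (lower first) (reversed rule for this group): Bianchi and Johansson (18 years) before Mendoza (22 years).
Bianchi and Johansson both have date of promotion to current rank 11 Nov 1998, so the next rule applies.
Among Bianchi and Johansson, alphabetically by surname: Bianchi before Johansson.
Order: Ferreira, Kowalski, Saleh, Novak, Bianchi, Johansson, Mendoza.

Ferreira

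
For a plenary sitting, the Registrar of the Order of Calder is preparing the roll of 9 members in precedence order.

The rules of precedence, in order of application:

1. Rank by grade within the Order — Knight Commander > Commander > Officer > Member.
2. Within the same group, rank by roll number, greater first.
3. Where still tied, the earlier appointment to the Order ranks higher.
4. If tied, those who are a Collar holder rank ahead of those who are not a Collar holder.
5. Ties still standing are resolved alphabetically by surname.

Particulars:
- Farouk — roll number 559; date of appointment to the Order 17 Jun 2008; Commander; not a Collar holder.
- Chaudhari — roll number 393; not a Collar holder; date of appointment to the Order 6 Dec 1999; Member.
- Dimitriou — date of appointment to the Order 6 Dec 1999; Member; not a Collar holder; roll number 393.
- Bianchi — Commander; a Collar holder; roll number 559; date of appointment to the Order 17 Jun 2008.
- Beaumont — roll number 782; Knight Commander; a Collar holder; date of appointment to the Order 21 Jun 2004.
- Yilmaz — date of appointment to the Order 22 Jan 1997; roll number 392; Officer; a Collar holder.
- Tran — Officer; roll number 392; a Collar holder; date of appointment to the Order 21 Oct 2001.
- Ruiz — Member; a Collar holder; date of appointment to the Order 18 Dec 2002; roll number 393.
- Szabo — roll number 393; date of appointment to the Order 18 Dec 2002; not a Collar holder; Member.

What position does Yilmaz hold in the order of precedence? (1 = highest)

4

By grade within the Order: Beaumont (Knight Commander); then Bianchi and Farouk (Commander); then Yilmaz and Tran (Officer); then Chaudhari, Dimitriou, Ruiz and Szabo (Member).
Bianchi and Farouk both have roll number 559, so the next rule applies.
Bianchi and Farouk both have date of appointment to the Order 17 Jun 2008, so the next rule applies.
Among Bianchi and Farouk, a Collar holder before not a Collar holder: Bianchi (a Collar holder) before Farouk (not a Collar holder).
Yilmaz and Tran both have roll number 392, so the next rule applies.
Among Yilmaz and Tran, by date of appointment to the Order (earlier first): Yilmaz (22 Jan 1997) before Tran (21 Oct 2001).
Chaudhari, Dimitriou, Ruiz and Szabo all have roll number 393, so the next rule applies.
Among Chaudhari, Dimitriou, Ruiz and Szabo, by date of appointment to the Order (earlier first): Chaudhari and Dimitriou (6 Dec 1999) before Ruiz and Szabo (18 Dec 2002).
Chaudhari and Dimitriou are each not a Collar holder, so the next rule applies.
Among Chaudhari and Dimitriou, alphabetically by surname: Chaudhari before Dimitriou.
Among Ruiz and Szabo, a Collar holder before not a Collar holder: Ruiz (a Collar holder) before Szabo (not a Collar holder).
Order: Beaumont, Bianchi, Farouk, Yilmaz, Tran, Chaudhari, Dimitriou, Ruiz, Szabo. So position 4.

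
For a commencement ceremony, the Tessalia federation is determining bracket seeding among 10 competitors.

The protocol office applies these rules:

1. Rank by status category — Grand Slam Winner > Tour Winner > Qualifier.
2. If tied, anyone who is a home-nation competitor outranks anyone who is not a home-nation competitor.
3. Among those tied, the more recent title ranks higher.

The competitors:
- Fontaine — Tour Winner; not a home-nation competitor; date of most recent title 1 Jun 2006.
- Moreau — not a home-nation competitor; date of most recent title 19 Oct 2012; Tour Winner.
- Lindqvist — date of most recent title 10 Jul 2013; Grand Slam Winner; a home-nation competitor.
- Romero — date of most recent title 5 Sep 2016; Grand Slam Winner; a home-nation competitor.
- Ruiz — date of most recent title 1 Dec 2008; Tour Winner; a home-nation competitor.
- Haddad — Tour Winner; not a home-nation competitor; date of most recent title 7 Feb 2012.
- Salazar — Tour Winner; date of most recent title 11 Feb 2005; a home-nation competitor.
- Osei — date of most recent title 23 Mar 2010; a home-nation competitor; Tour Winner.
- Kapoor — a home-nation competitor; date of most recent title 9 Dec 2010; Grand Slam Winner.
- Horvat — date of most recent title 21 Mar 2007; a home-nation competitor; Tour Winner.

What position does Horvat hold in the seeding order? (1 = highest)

6

By status category: Romero, Lindqvist and Kapoor (Grand Slam Winner); then Osei, Ruiz, Horvat, Salazar, Moreau, Haddad and Fontaine (Tour Winner).
Romero, Lindqvist and Kapoor are each a home-nation competitor, so the next rule applies.
Among Romero, Lindqvist and Kapoor, by date of most recent title (later first): Romero (5 Sep 2016) before Lindqvist (10 Jul 2013) before Kapoor (9 Dec 2010).
Among Osei, Ruiz, Horvat, Salazar, Moreau, Haddad and Fontaine, a home-nation competitor before not a home-nation competitor: Osei, Ruiz, Horvat and Salazar (a home-nation competitor) before Moreau, Haddad and Fontaine (not a home-nation competitor).
Among Osei, Ruiz, Horvat and Salazar, by date of most recent title (later first): Osei (23 Mar 2010) before Ruiz (1 Dec 2008) before Horvat (21 Mar 2007) before Salazar (11 Feb 2005).
Among Moreau, Haddad and Fontaine, by date of most recent title (later first): Moreau (19 Oct 2012) before Haddad (7 Feb 2012) before Fontaine (1 Jun 2006).
Order: Romero, Lindqvist, Kapoor, Osei, Ruiz, Horvat, Salazar, Moreau, Haddad, Fontaine. So position 6.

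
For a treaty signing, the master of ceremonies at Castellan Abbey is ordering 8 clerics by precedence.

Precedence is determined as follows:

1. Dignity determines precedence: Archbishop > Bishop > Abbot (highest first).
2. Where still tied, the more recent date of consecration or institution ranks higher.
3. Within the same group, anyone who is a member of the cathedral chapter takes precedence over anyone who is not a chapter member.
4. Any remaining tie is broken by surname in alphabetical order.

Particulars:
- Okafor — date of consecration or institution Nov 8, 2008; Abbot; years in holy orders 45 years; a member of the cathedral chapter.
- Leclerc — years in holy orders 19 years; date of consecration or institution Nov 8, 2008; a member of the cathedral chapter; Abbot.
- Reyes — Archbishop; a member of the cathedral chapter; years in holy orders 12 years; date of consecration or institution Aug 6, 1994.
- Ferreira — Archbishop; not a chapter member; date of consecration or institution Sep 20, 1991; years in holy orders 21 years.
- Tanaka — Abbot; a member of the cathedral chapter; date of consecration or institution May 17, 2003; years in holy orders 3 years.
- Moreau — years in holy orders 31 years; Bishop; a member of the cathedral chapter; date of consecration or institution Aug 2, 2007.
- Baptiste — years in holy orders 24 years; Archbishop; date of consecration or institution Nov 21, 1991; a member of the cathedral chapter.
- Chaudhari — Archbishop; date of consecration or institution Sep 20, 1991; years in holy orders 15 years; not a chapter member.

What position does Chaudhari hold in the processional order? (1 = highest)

3

By dignity: Reyes, Baptiste, Chaudhari and Ferreira (Archbishop); then Moreau (Bishop); then Leclerc, Okafor and Tanaka (Abbot).
Among Reyes, Baptiste, Chaudhari and Ferreira, by date of consecration or institution (later first): Reyes (Aug 6, 1994) before Baptiste (Nov 21, 1991) before Chaudhari and Ferreira (Sep 20, 1991).
Chaudhari and Ferreira are each not a chapter member, so the next rule applies.
Among Chaudhari and Ferreira, alphabetically by surname: Chaudhari before Ferreira.
Among Leclerc, Okafor and Tanaka, by date of consecration or institution (later first): Leclerc and Okafor (Nov 8, 2008) before Tanaka (May 17, 2003).
Leclerc and Okafor are each a member of the cathedral chapter, so the next rule applies.
Among Leclerc and Okafor, alphabetically by surname: Leclerc before Okafor.
Order: Reyes, Baptiste, Chaudhari, Ferreira, Moreau, Leclerc, Okafor, Tanaka. So position 3.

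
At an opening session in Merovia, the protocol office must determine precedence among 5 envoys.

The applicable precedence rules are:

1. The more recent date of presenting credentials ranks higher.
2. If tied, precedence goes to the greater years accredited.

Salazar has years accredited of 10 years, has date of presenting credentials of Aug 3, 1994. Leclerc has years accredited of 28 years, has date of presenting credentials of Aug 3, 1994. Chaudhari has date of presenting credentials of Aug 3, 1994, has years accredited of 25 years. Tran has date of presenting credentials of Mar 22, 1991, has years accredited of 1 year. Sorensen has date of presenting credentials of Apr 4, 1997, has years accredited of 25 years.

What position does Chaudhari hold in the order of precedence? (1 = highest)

By date of presenting credentials (later first): Sorensen (Apr 4, 1997); then Leclerc, Chaudhari and Salazar (each Aug 3, 1994); then Tran (Mar 22, 1991).
Among Leclerc, Chaudhari and Salazar, by years accredited (higher first): Leclerc (28 years) before Chaudhari (25 years) before Salazar (10 years).
Order: Sorensen, Leclerc, Chaudhari, Salazar, Tran. So position 3.

3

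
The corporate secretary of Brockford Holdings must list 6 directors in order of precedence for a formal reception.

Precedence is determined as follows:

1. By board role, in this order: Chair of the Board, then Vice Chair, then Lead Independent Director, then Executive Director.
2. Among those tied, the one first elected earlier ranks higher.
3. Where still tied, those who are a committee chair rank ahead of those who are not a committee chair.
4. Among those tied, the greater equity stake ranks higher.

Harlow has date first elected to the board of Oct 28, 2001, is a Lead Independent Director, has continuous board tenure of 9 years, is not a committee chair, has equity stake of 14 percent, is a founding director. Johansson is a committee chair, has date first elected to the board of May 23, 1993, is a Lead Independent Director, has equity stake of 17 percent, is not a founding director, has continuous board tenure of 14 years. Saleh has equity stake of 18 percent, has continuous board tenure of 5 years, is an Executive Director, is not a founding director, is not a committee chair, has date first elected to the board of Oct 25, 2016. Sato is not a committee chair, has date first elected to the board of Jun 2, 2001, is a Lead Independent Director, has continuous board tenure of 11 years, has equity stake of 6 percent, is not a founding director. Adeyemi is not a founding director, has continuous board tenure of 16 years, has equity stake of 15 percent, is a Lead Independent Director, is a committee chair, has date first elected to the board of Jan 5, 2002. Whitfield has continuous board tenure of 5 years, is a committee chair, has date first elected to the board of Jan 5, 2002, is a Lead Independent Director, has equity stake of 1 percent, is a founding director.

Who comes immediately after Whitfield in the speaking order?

By board role: Johansson, Sato, Harlow, Adeyemi and Whitfield (Lead Independent Director); then Saleh (Executive Director).
Among Johansson, Sato, Harlow, Adeyemi and Whitfield, by date first elected to the board (earlier first): Johansson (May 23, 1993) before Sato (Jun 2, 2001) before Harlow (Oct 28, 2001) before Adeyemi and Whitfield (Jan 5, 2002).
Adeyemi and Whitfield are each a committee chair, so the next rule applies.
Among Adeyemi and Whitfield, by equity stake (higher first): Adeyemi (15 percent) before Whitfield (1 percent).
Order: Johansson, Sato, Harlow, Adeyemi, Whitfield, Saleh.

Saleh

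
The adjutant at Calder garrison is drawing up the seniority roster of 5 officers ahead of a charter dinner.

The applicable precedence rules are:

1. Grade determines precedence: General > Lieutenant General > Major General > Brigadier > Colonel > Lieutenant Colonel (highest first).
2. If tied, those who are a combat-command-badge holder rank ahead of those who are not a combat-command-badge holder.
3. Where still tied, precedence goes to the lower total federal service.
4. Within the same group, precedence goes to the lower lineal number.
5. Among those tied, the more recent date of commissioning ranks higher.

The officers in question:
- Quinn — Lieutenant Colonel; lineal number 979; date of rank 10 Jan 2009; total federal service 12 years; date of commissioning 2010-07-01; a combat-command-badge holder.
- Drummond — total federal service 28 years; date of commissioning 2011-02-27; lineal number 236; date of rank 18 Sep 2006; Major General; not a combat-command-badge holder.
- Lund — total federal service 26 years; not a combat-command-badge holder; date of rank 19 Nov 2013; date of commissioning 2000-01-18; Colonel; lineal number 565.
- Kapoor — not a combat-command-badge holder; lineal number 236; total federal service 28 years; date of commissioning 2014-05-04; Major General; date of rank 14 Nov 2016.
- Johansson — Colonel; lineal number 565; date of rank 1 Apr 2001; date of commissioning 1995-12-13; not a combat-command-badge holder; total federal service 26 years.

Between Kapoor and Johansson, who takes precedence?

Kapoor

By grade: Kapoor and Drummond (Major General); then Lund and Johansson (Colonel); then Quinn (Lieutenant Colonel).
Kapoor and Drummond are each not a combat-command-badge holder, so the next rule applies.
Kapoor and Drummond both have total federal service 28 years, so the next rule applies.
Kapoor and Drummond both have lineal number 236, so the next rule applies.
Among Kapoor and Drummond, by date of commissioning (later first): Kapoor (2014-05-04) before Drummond (2011-02-27).
Lund and Johansson are each not a combat-command-badge holder, so the next rule applies.
Lund and Johansson both have total federal service 26 years, so the next rule applies.
Lund and Johansson both have lineal number 565, so the next rule applies.
Among Lund and Johansson, by date of commissioning (later first): Lund (2000-01-18) before Johansson (1995-12-13).
So Kapoor takes precedence.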